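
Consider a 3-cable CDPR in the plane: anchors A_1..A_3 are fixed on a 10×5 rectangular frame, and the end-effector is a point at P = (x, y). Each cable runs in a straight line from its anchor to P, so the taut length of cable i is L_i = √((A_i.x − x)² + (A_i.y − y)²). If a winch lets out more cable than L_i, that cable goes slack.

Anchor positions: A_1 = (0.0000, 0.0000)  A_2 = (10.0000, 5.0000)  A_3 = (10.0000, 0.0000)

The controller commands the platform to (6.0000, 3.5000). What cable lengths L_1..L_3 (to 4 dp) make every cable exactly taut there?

(6.9462, 4.2720, 5.3151)

cable 1: Δx=-6.0000, Δy=-3.5000; L_1 = √(Δx²+Δy²) = 6.9462
cable 2: Δx=4.0000, Δy=1.5000; L_2 = √(Δx²+Δy²) = 4.2720
cable 3: Δx=4.0000, Δy=-3.5000; L_3 = √(Δx²+Δy²) = 5.3151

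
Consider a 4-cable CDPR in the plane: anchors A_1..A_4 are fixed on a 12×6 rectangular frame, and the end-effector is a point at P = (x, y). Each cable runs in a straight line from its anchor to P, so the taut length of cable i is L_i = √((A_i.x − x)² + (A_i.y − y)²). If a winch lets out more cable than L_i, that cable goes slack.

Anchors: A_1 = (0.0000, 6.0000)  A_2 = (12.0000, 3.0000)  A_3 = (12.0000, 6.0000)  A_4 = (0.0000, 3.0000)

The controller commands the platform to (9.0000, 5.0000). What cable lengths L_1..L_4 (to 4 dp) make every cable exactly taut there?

(9.0554, 3.6056, 3.1623, 9.2195)

cable 1: Δx=-9.0000, Δy=1.0000; L_1 = √(Δx²+Δy²) = 9.0554
cable 2: Δx=3.0000, Δy=-2.0000; L_2 = √(Δx²+Δy²) = 3.6056
cable 3: Δx=3.0000, Δy=1.0000; L_3 = √(Δx²+Δy²) = 3.1623
cable 4: Δx=-9.0000, Δy=-2.0000; L_4 = √(Δx²+Δy²) = 9.2195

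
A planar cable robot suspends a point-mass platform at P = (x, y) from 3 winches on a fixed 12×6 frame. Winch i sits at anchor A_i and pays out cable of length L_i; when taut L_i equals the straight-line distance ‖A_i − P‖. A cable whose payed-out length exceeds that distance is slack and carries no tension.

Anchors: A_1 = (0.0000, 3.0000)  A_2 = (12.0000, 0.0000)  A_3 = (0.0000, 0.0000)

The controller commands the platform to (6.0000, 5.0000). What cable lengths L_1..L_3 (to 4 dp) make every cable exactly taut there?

(6.3246, 7.8102, 7.8102)

cable 1: Δx=-6.0000, Δy=-2.0000; L_1 = √(Δx²+Δy²) = 6.3246
cable 2: Δx=6.0000, Δy=-5.0000; L_2 = √(Δx²+Δy²) = 7.8102
cable 3: Δx=-6.0000, Δy=-5.0000; L_3 = √(Δx²+Δy²) = 7.8102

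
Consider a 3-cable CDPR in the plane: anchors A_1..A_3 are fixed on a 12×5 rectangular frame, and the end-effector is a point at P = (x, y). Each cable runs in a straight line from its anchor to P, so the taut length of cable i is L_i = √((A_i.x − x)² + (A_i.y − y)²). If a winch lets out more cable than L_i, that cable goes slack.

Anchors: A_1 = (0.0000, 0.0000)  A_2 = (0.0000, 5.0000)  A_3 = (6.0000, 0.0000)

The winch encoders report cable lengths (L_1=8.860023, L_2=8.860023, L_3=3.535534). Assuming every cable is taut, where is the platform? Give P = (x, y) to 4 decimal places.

(8.5000, 2.5000)

expand ‖A_i−P‖²=L_i² and subtract eq 1 (c_i ≔ ‖A_i‖²−L_i²)
c_1 = 0.0000+0.0000−78.5000 = -78.5000
eq1−eq2 → [0.0000  -10.0000]·P = -25.0000
eq1−eq3 → [-12.0000  0.0000]·P = -102.0000
2×2 solve → P = (8.5000, 2.5000)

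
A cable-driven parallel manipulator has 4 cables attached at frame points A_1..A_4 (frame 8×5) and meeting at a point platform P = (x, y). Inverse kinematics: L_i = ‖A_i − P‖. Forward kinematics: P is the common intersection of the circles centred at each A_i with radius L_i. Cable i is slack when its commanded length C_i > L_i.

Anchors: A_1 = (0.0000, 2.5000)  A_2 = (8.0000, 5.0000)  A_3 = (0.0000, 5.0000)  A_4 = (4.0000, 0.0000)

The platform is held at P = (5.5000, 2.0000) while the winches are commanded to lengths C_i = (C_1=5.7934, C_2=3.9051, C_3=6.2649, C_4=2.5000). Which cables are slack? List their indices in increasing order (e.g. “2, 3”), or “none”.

cable 1: L_1 = ‖A_1−P‖ = 5.5227;  C_1 = 5.7934 → slack
cable 2: L_2 = ‖A_2−P‖ = 3.9051;  C_2 = 3.9051 → taut
cable 3: L_3 = ‖A_3−P‖ = 6.2650;  C_3 = 6.2649 → taut
cable 4: L_4 = ‖A_4−P‖ = 2.5000;  C_4 = 2.5000 → taut

1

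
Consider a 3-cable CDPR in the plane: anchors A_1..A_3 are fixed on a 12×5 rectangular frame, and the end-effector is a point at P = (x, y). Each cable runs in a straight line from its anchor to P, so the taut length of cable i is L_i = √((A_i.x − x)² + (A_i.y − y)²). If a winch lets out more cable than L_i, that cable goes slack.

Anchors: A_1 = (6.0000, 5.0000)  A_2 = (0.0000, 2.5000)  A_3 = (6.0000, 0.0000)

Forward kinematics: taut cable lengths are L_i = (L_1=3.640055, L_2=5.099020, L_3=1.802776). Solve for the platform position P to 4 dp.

(5.0000, 1.5000)

circle eqns → linear via eq_j − eq_1; set k_j = A_j·A_j − L_j²
k_1 = 36.0000+25.0000−13.2500 = 47.7500
12.0000·x + 5.0000·y = k_1−k_2 = 67.5000
0.0000·x + 10.0000·y = k_1−k_3 = 15.0000
solve first two rows → x=5.0000, y=1.5000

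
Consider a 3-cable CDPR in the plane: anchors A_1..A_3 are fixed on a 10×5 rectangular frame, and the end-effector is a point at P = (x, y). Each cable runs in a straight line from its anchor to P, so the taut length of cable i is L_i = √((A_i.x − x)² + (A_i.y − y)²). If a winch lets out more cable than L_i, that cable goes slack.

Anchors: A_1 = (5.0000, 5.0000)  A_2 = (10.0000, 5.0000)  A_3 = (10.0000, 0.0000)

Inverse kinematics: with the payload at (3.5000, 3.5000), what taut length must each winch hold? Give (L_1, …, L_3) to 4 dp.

L_1 = √((5.0000−3.5000)² + (5.0000−3.5000)²) = 2.1213
L_2 = √((10.0000−3.5000)² + (5.0000−3.5000)²) = 6.6708
L_3 = √((10.0000−3.5000)² + (0.0000−3.5000)²) = 7.3824

(2.1213, 6.6708, 7.3824)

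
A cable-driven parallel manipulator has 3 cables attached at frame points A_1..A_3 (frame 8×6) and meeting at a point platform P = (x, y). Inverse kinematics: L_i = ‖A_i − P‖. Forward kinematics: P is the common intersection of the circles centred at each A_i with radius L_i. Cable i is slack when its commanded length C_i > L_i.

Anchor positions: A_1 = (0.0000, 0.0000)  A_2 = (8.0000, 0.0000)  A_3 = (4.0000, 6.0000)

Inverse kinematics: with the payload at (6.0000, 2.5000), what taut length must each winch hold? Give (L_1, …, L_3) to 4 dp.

(6.5000, 3.2016, 4.0311)

cable 1: Δx=-6.0000, Δy=-2.5000; L_1 = √(Δx²+Δy²) = 6.5000
cable 2: Δx=2.0000, Δy=-2.5000; L_2 = √(Δx²+Δy²) = 3.2016
cable 3: Δx=-2.0000, Δy=3.5000; L_3 = √(Δx²+Δy²) = 4.0311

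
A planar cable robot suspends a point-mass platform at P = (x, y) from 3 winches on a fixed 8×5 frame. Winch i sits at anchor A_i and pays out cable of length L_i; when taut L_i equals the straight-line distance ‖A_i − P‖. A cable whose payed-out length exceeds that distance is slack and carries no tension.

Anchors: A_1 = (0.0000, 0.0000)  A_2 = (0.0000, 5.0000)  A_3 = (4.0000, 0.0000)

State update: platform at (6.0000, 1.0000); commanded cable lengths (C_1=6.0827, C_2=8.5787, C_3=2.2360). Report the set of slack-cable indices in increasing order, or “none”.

2

cable 1: √((-6.0000)²+(-1.0000)²)=6.0828, C_1=6.0827: taut
cable 2: √((-6.0000)²+(4.0000)²)=7.2111, C_2=8.5787: slack
cable 3: √((-2.0000)²+(-1.0000)²)=2.2361, C_3=2.2360: taut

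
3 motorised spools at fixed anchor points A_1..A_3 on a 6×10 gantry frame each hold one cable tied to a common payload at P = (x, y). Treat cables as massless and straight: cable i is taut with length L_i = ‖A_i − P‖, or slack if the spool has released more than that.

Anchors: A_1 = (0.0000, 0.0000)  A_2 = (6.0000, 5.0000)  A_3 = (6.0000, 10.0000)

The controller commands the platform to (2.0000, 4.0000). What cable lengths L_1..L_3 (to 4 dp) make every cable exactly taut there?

L_1: Δ = A_1−P = (-2.0000, -4.0000) → ‖Δ‖ = √20.0000 = 4.4721
L_2: Δ = A_2−P = (4.0000, 1.0000) → ‖Δ‖ = √17.0000 = 4.1231
L_3: Δ = A_3−P = (4.0000, 6.0000) → ‖Δ‖ = √52.0000 = 7.2111

(4.4721, 4.1231, 7.2111)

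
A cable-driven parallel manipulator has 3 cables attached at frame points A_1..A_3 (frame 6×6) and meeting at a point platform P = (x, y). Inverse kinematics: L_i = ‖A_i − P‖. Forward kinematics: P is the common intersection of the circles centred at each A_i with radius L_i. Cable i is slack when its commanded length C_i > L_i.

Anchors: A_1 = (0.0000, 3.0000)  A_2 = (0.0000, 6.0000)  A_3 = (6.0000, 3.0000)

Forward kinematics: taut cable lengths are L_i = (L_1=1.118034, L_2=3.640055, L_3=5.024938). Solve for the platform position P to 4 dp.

circle eqns → linear via eq_j − eq_1; set q_j = A_j·A_j − L_j²
q_1 = 0.0000+9.0000−1.2500 = 7.7500
0.0000·x − 6.0000·y = q_1−q_2 = -15.0000
-12.0000·x + 0.0000·y = q_1−q_3 = -12.0000
solve first two rows → x=1.0000, y=2.5000

(1.0000, 2.5000)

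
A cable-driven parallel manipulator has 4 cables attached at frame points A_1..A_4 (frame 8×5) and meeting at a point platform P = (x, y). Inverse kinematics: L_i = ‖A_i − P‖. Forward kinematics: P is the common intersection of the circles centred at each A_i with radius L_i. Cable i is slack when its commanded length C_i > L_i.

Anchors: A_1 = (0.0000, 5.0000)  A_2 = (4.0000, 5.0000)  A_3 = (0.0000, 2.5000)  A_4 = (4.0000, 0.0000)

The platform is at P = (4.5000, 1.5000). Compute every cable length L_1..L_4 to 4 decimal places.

L_1: Δ = A_1−P = (-4.5000, 3.5000) → ‖Δ‖ = √32.5000 = 5.7009
L_2: Δ = A_2−P = (-0.5000, 3.5000) → ‖Δ‖ = √12.5000 = 3.5355
L_3: Δ = A_3−P = (-4.5000, 1.0000) → ‖Δ‖ = √21.2500 = 4.6098
L_4: Δ = A_4−P = (-0.5000, -1.5000) → ‖Δ‖ = √2.5000 = 1.5811

(5.7009, 3.5355, 4.6098, 1.5811)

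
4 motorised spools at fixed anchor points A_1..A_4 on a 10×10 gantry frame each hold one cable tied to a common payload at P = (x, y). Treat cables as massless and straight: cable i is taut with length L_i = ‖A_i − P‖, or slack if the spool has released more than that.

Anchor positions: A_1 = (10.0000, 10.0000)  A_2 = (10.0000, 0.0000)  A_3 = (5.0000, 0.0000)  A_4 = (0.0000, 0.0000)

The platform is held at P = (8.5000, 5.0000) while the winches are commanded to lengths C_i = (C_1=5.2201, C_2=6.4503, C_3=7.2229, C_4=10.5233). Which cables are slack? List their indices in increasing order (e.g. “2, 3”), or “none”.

2, 3, 4

cable 1: √((1.5000)²+(5.0000)²)=5.2202, C_1=5.2201: taut
cable 2: √((1.5000)²+(-5.0000)²)=5.2202, C_2=6.4503: slack
cable 3: √((-3.5000)²+(-5.0000)²)=6.1033, C_3=7.2229: slack
cable 4: √((-8.5000)²+(-5.0000)²)=9.8615, C_4=10.5233: slack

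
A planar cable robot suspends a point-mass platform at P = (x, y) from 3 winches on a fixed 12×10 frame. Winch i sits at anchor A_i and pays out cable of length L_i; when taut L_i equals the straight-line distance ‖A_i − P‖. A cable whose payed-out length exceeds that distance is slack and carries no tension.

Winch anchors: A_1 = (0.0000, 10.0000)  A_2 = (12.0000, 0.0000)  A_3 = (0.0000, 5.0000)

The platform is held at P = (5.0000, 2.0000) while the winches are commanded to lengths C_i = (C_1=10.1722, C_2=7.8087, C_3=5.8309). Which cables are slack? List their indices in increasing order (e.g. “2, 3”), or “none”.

i=1: geometric 9.4340 vs commanded 10.1722 ⇒ slack
i=2: geometric 7.2801 vs commanded 7.8087 ⇒ slack
i=3: geometric 5.8310 vs commanded 5.8309 ⇒ taut

1, 2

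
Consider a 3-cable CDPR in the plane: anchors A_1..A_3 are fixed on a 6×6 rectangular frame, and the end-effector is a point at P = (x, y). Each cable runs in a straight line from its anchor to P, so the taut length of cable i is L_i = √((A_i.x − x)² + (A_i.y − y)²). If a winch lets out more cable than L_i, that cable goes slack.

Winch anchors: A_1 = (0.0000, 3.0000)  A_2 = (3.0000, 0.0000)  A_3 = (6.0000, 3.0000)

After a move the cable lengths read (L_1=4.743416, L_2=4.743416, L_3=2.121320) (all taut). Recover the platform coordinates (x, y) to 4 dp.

each cable: (A_i−P)·(A_i−P) = L_i²; let c_i = ‖A_i‖²−L_i²
c_1 = 0.0000+9.0000−22.5000 = -13.5000
row 1: -6.0000x + 6.0000y = 0.0000  (c_2=-13.5000)
row 2: -12.0000x + 0.0000y = -54.0000  (c_3=40.5000)
Cramer on rows 1–2 → x = 4.5000, y = 4.5000

(4.5000, 4.5000)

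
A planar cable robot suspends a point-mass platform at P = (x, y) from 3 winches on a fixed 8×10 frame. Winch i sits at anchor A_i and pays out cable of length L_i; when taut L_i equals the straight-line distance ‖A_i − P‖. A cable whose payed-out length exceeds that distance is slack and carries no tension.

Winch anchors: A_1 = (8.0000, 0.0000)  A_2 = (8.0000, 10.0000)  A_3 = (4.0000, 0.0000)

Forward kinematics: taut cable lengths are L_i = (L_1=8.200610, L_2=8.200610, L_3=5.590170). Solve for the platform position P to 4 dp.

each cable: (A_i−P)·(A_i−P) = L_i²; let q_i = ‖A_i‖²−L_i²
q_1 = 64.0000+0.0000−67.2500 = -3.2500
row 1: 0.0000x − 20.0000y = -100.0000  (q_2=96.7500)
row 2: 8.0000x + 0.0000y = 12.0000  (q_3=-15.2500)
Cramer on rows 1–2 → x = 1.5000, y = 5.0000

(1.5000, 5.0000)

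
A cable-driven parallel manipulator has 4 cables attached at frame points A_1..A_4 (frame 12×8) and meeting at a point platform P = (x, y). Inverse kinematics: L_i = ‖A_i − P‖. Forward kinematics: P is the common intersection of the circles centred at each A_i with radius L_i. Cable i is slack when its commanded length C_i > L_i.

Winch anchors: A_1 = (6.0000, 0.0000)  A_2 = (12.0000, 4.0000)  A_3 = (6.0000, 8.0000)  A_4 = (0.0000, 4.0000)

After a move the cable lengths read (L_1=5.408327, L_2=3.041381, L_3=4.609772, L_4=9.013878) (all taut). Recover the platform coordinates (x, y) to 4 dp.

expand ‖A_i−P‖²=L_i² and subtract eq 1 (q_i ≔ ‖A_i‖²−L_i²)
q_1 = 36.0000+0.0000−29.2500 = 6.7500
eq1−eq2 → [-12.0000  -8.0000]·P = -144.0000
eq1−eq3 → [0.0000  -16.0000]·P = -72.0000
eq1−eq4 → [12.0000  -8.0000]·P = 72.0000
2×2 solve → P = (9.0000, 4.5000)
check cable 4: ‖A_4−P‖² = 81.2500 ≈ L_4² = 81.2500 ✓

(9.0000, 4.5000)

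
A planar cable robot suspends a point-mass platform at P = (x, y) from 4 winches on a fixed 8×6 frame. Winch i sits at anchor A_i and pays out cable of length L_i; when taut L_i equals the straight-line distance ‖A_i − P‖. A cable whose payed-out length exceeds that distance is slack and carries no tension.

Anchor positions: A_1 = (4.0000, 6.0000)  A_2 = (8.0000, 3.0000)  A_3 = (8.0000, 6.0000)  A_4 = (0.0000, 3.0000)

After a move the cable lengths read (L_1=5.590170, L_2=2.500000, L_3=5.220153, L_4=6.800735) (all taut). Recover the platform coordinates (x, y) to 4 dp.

circle eqns → linear via eq_j − eq_1; set k_j = A_j·A_j − L_j²
k_1 = 16.0000+36.0000−31.2500 = 20.7500
-8.0000·x + 6.0000·y = k_1−k_2 = -46.0000
-8.0000·x + 0.0000·y = k_1−k_3 = -52.0000
8.0000·x + 6.0000·y = k_1−k_4 = 58.0000
solve first two rows → x=6.5000, y=1.0000
check cable 4: ‖A_4−P‖² = 46.2500 ≈ L_4² = 46.2500 ✓

(6.5000, 1.0000)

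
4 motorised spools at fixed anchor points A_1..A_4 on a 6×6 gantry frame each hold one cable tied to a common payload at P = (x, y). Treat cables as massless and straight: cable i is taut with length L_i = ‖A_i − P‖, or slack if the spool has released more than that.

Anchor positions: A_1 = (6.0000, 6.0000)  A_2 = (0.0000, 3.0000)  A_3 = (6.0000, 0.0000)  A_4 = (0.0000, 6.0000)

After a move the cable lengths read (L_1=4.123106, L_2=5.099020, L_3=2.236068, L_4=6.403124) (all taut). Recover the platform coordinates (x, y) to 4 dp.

each cable: (A_i−P)·(A_i−P) = L_i²; let k_i = ‖A_i‖²−L_i²
k_1 = 36.0000+36.0000−17.0000 = 55.0000
row 1: 12.0000x + 6.0000y = 72.0000  (k_2=-17.0000)
row 2: 0.0000x + 12.0000y = 24.0000  (k_3=31.0000)
row 3: 12.0000x + 0.0000y = 60.0000  (k_4=-5.0000)
Cramer on rows 1–2 → x = 5.0000, y = 2.0000
check cable 4: ‖A_4−P‖² = 41.0000 ≈ L_4² = 41.0000 ✓

(5.0000, 2.0000)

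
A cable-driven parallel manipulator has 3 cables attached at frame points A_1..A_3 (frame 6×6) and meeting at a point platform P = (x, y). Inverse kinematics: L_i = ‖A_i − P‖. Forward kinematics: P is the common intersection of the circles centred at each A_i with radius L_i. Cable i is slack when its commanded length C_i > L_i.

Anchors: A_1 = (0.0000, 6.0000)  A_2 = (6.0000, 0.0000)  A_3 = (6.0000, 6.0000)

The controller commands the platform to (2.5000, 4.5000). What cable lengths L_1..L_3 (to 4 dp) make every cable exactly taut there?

(2.9155, 5.7009, 3.8079)

L_1: Δ = A_1−P = (-2.5000, 1.5000) → ‖Δ‖ = √8.5000 = 2.9155
L_2: Δ = A_2−P = (3.5000, -4.5000) → ‖Δ‖ = √32.5000 = 5.7009
L_3: Δ = A_3−P = (3.5000, 1.5000) → ‖Δ‖ = √14.5000 = 3.8079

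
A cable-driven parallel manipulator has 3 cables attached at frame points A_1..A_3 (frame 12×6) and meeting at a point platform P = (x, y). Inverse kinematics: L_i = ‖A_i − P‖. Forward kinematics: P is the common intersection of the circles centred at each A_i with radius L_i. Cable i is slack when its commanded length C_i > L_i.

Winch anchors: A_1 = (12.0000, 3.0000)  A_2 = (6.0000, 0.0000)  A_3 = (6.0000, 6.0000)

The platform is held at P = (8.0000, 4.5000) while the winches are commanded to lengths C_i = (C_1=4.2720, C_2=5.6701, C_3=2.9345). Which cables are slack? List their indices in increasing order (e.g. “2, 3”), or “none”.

i=1: geometric 4.2720 vs commanded 4.2720 ⇒ taut
i=2: geometric 4.9244 vs commanded 5.6701 ⇒ slack
i=3: geometric 2.5000 vs commanded 2.9345 ⇒ slack

2, 3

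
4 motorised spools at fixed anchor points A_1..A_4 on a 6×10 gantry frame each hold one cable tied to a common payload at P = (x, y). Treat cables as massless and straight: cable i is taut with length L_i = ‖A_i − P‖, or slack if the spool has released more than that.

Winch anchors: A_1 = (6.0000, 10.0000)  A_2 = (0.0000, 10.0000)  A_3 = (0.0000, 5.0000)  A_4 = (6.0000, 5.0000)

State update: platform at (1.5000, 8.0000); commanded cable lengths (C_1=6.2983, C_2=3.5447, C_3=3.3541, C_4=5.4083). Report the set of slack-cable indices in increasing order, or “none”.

i=1: geometric 4.9244 vs commanded 6.2983 ⇒ slack
i=2: geometric 2.5000 vs commanded 3.5447 ⇒ slack
i=3: geometric 3.3541 vs commanded 3.3541 ⇒ taut
i=4: geometric 5.4083 vs commanded 5.4083 ⇒ taut

1, 2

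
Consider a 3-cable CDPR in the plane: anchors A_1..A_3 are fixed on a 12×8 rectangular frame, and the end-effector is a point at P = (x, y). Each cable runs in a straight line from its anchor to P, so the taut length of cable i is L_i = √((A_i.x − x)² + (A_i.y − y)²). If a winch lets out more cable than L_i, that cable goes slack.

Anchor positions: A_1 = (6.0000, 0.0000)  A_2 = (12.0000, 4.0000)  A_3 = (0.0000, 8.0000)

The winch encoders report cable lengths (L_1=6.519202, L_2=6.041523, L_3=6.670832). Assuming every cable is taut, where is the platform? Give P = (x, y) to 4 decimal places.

circle eqns → linear via eq_j − eq_1; set c_j = A_j·A_j − L_j²
c_1 = 36.0000+0.0000−42.5000 = -6.5000
-12.0000·x − 8.0000·y = c_1−c_2 = -130.0000
12.0000·x − 16.0000·y = c_1−c_3 = -26.0000
solve first two rows → x=6.5000, y=6.5000

(6.5000, 6.5000)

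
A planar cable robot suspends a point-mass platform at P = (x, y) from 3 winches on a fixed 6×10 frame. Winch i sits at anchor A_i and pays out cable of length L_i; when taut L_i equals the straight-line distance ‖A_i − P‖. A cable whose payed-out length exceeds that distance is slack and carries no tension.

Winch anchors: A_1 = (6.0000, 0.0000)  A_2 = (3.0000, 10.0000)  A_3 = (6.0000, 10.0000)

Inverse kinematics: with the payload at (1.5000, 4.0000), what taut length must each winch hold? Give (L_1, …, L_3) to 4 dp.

cable 1: Δx=4.5000, Δy=-4.0000; L_1 = √(Δx²+Δy²) = 6.0208
cable 2: Δx=1.5000, Δy=6.0000; L_2 = √(Δx²+Δy²) = 6.1847
cable 3: Δx=4.5000, Δy=6.0000; L_3 = √(Δx²+Δy²) = 7.5000

(6.0208, 6.1847, 7.5000)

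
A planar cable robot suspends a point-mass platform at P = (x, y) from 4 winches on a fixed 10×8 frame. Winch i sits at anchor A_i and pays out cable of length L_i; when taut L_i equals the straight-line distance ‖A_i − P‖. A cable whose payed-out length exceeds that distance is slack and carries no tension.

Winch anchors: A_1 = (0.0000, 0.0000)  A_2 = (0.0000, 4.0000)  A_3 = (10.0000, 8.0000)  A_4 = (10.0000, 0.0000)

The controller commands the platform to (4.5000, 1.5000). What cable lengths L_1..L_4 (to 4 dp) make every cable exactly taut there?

(4.7434, 5.1478, 8.5147, 5.7009)

L_1 = √((0.0000−4.5000)² + (0.0000−1.5000)²) = 4.7434
L_2 = √((0.0000−4.5000)² + (4.0000−1.5000)²) = 5.1478
L_3 = √((10.0000−4.5000)² + (8.0000−1.5000)²) = 8.5147
L_4 = √((10.0000−4.5000)² + (0.0000−1.5000)²) = 5.7009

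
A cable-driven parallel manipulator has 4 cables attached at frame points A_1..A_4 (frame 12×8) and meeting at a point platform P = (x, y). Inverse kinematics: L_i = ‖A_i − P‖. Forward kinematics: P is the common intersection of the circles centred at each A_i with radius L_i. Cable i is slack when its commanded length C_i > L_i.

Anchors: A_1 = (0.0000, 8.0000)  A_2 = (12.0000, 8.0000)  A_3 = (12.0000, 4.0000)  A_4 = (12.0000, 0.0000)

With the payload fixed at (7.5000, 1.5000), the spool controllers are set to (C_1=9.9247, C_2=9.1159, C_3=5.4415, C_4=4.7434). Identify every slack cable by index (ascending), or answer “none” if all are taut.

i=1: geometric 9.9247 vs commanded 9.9247 ⇒ taut
i=2: geometric 7.9057 vs commanded 9.1159 ⇒ slack
i=3: geometric 5.1478 vs commanded 5.4415 ⇒ slack
i=4: geometric 4.7434 vs commanded 4.7434 ⇒ taut

2, 3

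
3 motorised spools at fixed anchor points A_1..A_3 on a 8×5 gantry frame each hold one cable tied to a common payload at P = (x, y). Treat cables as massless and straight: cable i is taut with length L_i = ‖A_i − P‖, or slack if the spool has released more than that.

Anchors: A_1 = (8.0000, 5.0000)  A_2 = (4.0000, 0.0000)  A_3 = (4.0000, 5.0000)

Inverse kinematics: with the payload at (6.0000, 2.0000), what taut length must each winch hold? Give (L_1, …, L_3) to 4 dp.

L_1: Δ = A_1−P = (2.0000, 3.0000) → ‖Δ‖ = √13.0000 = 3.6056
L_2: Δ = A_2−P = (-2.0000, -2.0000) → ‖Δ‖ = √8.0000 = 2.8284
L_3: Δ = A_3−P = (-2.0000, 3.0000) → ‖Δ‖ = √13.0000 = 3.6056

(3.6056, 2.8284, 3.6056)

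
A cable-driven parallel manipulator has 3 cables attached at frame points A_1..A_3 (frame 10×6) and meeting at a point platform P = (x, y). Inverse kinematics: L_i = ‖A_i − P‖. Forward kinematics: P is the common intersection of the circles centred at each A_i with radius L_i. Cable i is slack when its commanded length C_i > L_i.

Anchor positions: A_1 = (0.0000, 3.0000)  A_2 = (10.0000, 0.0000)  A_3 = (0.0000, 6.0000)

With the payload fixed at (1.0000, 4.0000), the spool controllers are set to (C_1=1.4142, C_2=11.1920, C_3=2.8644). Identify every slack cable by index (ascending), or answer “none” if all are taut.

2, 3

cable 1: √((-1.0000)²+(-1.0000)²)=1.4142, C_1=1.4142: taut
cable 2: √((9.0000)²+(-4.0000)²)=9.8489, C_2=11.1920: slack
cable 3: √((-1.0000)²+(2.0000)²)=2.2361, C_3=2.8644: slack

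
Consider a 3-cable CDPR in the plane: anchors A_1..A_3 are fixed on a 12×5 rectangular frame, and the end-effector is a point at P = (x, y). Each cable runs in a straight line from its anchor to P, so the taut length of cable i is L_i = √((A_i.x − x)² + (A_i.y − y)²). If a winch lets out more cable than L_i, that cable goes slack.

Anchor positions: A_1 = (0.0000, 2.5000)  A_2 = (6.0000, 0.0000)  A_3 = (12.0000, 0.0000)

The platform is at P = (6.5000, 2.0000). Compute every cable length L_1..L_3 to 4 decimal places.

L_1: Δ = A_1−P = (-6.5000, 0.5000) → ‖Δ‖ = √42.5000 = 6.5192
L_2: Δ = A_2−P = (-0.5000, -2.0000) → ‖Δ‖ = √4.2500 = 2.0616
L_3: Δ = A_3−P = (5.5000, -2.0000) → ‖Δ‖ = √34.2500 = 5.8523

(6.5192, 2.0616, 5.8523)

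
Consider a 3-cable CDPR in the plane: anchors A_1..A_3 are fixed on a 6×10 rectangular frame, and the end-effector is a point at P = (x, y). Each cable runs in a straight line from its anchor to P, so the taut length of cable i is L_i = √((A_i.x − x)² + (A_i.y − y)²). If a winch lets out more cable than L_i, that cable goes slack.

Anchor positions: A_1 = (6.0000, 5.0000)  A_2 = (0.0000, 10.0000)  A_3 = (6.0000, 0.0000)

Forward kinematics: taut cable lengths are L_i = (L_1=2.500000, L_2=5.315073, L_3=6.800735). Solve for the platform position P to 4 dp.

(4.0000, 6.5000)

expand ‖A_i−P‖²=L_i² and subtract eq 1 (q_i ≔ ‖A_i‖²−L_i²)
q_1 = 36.0000+25.0000−6.2500 = 54.7500
eq1−eq2 → [12.0000  -10.0000]·P = -17.0000
eq1−eq3 → [0.0000  10.0000]·P = 65.0000
2×2 solve → P = (4.0000, 6.5000)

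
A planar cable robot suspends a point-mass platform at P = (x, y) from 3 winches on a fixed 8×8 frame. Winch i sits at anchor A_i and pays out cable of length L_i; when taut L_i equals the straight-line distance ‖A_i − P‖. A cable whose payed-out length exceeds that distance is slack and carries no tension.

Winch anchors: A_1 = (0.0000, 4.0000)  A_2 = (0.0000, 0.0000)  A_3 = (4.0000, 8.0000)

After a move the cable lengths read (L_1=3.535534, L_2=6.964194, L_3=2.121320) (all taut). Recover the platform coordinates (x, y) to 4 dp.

(2.5000, 6.5000)

circle eqns → linear via eq_j − eq_1; set c_j = A_j·A_j − L_j²
c_1 = 0.0000+16.0000−12.5000 = 3.5000
0.0000·x + 8.0000·y = c_1−c_2 = 52.0000
-8.0000·x − 8.0000·y = c_1−c_3 = -72.0000
solve first two rows → x=2.5000, y=6.5000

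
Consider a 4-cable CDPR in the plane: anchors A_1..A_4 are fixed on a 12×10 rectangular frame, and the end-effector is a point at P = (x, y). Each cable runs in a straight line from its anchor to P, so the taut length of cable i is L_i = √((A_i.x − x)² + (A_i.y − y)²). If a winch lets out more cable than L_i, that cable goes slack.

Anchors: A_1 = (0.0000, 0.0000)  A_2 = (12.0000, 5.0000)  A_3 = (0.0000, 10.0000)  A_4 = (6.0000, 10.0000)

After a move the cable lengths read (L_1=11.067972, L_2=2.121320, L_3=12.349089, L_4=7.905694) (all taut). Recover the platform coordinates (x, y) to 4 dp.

(10.5000, 3.5000)

circle eqns → linear via eq_j − eq_1; set k_j = A_j·A_j − L_j²
k_1 = 0.0000+0.0000−122.5000 = -122.5000
-24.0000·x − 10.0000·y = k_1−k_2 = -287.0000
0.0000·x − 20.0000·y = k_1−k_3 = -70.0000
-12.0000·x − 20.0000·y = k_1−k_4 = -196.0000
solve first two rows → x=10.5000, y=3.5000
check cable 4: ‖A_4−P‖² = 62.5000 ≈ L_4² = 62.5000 ✓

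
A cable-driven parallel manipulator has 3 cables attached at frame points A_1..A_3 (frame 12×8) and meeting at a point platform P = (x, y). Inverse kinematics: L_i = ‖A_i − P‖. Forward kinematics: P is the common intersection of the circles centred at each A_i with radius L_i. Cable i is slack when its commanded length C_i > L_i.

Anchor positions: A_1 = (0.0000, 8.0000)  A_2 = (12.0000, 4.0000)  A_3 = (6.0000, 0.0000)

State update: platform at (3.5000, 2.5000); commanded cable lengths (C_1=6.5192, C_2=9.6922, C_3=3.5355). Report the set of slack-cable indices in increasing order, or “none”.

cable 1: √((-3.5000)²+(5.5000)²)=6.5192, C_1=6.5192: taut
cable 2: √((8.5000)²+(1.5000)²)=8.6313, C_2=9.6922: slack
cable 3: √((2.5000)²+(-2.5000)²)=3.5355, C_3=3.5355: taut

2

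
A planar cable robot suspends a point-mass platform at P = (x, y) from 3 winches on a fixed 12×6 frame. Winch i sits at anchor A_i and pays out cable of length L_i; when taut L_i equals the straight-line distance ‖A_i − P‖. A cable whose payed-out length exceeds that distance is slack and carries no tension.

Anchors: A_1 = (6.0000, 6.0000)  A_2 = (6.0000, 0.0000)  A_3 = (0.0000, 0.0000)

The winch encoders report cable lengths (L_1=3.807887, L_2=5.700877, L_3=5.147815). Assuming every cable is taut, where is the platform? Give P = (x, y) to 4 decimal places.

(2.5000, 4.5000)

circle eqns → linear via eq_j − eq_1; set k_j = A_j·A_j − L_j²
k_1 = 36.0000+36.0000−14.5000 = 57.5000
0.0000·x + 12.0000·y = k_1−k_2 = 54.0000
12.0000·x + 12.0000·y = k_1−k_3 = 84.0000
solve first two rows → x=2.5000, y=4.5000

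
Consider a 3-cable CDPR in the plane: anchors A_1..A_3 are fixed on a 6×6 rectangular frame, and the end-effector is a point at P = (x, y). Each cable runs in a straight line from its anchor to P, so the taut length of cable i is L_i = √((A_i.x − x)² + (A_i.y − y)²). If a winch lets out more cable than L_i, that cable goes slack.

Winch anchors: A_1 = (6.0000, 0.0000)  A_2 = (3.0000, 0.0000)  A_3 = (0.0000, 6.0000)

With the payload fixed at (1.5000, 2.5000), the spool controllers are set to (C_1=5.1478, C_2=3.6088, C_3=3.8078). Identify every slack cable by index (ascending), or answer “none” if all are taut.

2

cable 1: √((4.5000)²+(-2.5000)²)=5.1478, C_1=5.1478: taut
cable 2: √((1.5000)²+(-2.5000)²)=2.9155, C_2=3.6088: slack
cable 3: √((-1.5000)²+(3.5000)²)=3.8079, C_3=3.8078: taut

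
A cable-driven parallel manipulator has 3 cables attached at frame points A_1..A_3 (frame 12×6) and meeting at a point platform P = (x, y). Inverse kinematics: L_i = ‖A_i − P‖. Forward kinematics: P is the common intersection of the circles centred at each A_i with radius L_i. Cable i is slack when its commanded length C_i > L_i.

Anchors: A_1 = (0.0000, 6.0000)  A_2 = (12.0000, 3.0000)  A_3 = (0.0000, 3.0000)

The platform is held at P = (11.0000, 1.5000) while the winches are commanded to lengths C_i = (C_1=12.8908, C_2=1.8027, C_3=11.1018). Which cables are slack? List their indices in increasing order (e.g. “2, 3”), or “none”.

cable 1: L_1 = ‖A_1−P‖ = 11.8849;  C_1 = 12.8908 → slack
cable 2: L_2 = ‖A_2−P‖ = 1.8028;  C_2 = 1.8027 → taut
cable 3: L_3 = ‖A_3−P‖ = 11.1018;  C_3 = 11.1018 → taut

1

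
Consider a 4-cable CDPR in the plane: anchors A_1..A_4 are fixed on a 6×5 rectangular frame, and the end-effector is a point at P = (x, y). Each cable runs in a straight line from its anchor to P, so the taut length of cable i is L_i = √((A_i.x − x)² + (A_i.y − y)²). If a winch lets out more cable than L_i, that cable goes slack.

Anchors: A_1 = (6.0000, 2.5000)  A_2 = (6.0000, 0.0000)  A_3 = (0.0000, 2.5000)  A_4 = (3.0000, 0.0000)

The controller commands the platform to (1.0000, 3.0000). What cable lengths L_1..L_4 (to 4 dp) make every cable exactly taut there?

(5.0249, 5.8310, 1.1180, 3.6056)

cable 1: Δx=5.0000, Δy=-0.5000; L_1 = √(Δx²+Δy²) = 5.0249
cable 2: Δx=5.0000, Δy=-3.0000; L_2 = √(Δx²+Δy²) = 5.8310
cable 3: Δx=-1.0000, Δy=-0.5000; L_3 = √(Δx²+Δy²) = 1.1180
cable 4: Δx=2.0000, Δy=-3.0000; L_4 = √(Δx²+Δy²) = 3.6056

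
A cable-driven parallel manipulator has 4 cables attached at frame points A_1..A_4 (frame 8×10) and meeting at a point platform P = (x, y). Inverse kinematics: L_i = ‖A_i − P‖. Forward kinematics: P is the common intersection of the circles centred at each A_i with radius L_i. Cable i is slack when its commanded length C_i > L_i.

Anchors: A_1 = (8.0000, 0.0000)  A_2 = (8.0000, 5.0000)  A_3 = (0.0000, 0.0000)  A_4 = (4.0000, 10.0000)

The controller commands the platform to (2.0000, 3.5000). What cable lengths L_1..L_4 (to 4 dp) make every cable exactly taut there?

(6.9462, 6.1847, 4.0311, 6.8007)

L_1 = √((8.0000−2.0000)² + (0.0000−3.5000)²) = 6.9462
L_2 = √((8.0000−2.0000)² + (5.0000−3.5000)²) = 6.1847
L_3 = √((0.0000−2.0000)² + (0.0000−3.5000)²) = 4.0311
L_4 = √((4.0000−2.0000)² + (10.0000−3.5000)²) = 6.8007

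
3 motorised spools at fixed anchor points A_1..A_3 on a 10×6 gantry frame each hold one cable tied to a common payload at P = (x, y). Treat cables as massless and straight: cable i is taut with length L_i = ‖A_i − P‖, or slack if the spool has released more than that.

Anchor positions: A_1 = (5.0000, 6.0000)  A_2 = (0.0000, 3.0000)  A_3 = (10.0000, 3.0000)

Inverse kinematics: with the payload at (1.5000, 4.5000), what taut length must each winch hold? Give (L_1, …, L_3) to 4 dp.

L_1: Δ = A_1−P = (3.5000, 1.5000) → ‖Δ‖ = √14.5000 = 3.8079
L_2: Δ = A_2−P = (-1.5000, -1.5000) → ‖Δ‖ = √4.5000 = 2.1213
L_3: Δ = A_3−P = (8.5000, -1.5000) → ‖Δ‖ = √74.5000 = 8.6313

(3.8079, 2.1213, 8.6313)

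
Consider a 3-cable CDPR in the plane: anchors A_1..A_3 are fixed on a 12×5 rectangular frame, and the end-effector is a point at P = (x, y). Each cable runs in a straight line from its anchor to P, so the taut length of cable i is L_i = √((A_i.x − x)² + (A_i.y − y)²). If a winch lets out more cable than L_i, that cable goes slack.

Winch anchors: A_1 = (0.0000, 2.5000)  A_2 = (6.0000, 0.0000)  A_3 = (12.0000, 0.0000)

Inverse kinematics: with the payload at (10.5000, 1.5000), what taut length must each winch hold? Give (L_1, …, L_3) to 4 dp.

(10.5475, 4.7434, 2.1213)

L_1: Δ = A_1−P = (-10.5000, 1.0000) → ‖Δ‖ = √111.2500 = 10.5475
L_2: Δ = A_2−P = (-4.5000, -1.5000) → ‖Δ‖ = √22.5000 = 4.7434
L_3: Δ = A_3−P = (1.5000, -1.5000) → ‖Δ‖ = √4.5000 = 2.1213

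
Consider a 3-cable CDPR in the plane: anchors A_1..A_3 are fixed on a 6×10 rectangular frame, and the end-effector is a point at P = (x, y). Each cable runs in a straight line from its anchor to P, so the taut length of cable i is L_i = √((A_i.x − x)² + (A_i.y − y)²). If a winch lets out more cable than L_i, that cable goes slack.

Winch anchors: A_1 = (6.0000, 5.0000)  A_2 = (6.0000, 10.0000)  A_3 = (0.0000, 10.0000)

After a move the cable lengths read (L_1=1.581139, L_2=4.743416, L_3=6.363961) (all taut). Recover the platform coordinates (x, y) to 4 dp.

(4.5000, 5.5000)

circle eqns → linear via eq_j − eq_1; set q_j = A_j·A_j − L_j²
q_1 = 36.0000+25.0000−2.5000 = 58.5000
0.0000·x − 10.0000·y = q_1−q_2 = -55.0000
12.0000·x − 10.0000·y = q_1−q_3 = -1.0000
solve first two rows → x=4.5000, y=5.5000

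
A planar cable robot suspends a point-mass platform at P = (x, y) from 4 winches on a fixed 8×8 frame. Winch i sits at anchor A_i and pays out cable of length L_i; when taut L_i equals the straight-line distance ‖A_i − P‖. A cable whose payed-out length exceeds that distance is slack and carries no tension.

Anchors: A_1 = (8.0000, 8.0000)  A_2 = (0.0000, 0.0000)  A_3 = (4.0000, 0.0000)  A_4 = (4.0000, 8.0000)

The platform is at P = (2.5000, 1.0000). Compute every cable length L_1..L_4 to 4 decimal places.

(8.9022, 2.6926, 1.8028, 7.1589)

L_1 = √((8.0000−2.5000)² + (8.0000−1.0000)²) = 8.9022
L_2 = √((0.0000−2.5000)² + (0.0000−1.0000)²) = 2.6926
L_3 = √((4.0000−2.5000)² + (0.0000−1.0000)²) = 1.8028
L_4 = √((4.0000−2.5000)² + (8.0000−1.0000)²) = 7.1589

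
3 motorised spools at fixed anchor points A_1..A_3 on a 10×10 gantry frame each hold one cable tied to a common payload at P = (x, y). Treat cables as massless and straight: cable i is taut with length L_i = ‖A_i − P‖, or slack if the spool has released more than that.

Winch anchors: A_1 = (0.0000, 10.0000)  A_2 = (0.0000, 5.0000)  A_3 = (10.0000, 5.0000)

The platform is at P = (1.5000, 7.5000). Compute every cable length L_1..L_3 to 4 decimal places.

cable 1: Δx=-1.5000, Δy=2.5000; L_1 = √(Δx²+Δy²) = 2.9155
cable 2: Δx=-1.5000, Δy=-2.5000; L_2 = √(Δx²+Δy²) = 2.9155
cable 3: Δx=8.5000, Δy=-2.5000; L_3 = √(Δx²+Δy²) = 8.8600

(2.9155, 2.9155, 8.8600)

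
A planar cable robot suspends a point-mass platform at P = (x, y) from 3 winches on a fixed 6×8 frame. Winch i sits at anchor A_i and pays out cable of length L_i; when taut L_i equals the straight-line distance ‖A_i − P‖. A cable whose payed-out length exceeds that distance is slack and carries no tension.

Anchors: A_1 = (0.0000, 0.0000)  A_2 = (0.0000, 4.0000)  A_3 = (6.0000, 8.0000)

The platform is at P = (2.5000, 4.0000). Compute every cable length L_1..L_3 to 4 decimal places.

cable 1: Δx=-2.5000, Δy=-4.0000; L_1 = √(Δx²+Δy²) = 4.7170
cable 2: Δx=-2.5000, Δy=0.0000; L_2 = √(Δx²+Δy²) = 2.5000
cable 3: Δx=3.5000, Δy=4.0000; L_3 = √(Δx²+Δy²) = 5.3151

(4.7170, 2.5000, 5.3151)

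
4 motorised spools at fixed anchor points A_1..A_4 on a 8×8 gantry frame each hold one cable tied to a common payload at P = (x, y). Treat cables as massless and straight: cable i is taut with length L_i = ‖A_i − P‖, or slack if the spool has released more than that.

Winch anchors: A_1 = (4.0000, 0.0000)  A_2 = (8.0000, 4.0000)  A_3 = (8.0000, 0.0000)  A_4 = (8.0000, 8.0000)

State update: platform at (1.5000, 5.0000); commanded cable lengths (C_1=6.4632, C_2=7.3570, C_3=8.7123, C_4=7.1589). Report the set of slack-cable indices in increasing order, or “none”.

1, 2, 3

cable 1: √((2.5000)²+(-5.0000)²)=5.5902, C_1=6.4632: slack
cable 2: √((6.5000)²+(-1.0000)²)=6.5765, C_2=7.3570: slack
cable 3: √((6.5000)²+(-5.0000)²)=8.2006, C_3=8.7123: slack
cable 4: √((6.5000)²+(3.0000)²)=7.1589, C_4=7.1589: taut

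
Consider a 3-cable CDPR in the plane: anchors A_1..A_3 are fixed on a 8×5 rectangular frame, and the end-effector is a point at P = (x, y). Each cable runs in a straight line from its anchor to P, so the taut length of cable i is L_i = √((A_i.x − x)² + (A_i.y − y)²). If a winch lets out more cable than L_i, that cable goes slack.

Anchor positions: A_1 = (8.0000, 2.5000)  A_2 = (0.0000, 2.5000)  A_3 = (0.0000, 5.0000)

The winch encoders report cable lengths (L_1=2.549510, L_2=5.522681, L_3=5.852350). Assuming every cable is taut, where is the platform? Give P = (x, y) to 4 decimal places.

(5.5000, 3.0000)

circle eqns → linear via eq_j − eq_1; set q_j = A_j·A_j − L_j²
q_1 = 64.0000+6.2500−6.5000 = 63.7500
16.0000·x + 0.0000·y = q_1−q_2 = 88.0000
16.0000·x − 5.0000·y = q_1−q_3 = 73.0000
solve first two rows → x=5.5000, y=3.0000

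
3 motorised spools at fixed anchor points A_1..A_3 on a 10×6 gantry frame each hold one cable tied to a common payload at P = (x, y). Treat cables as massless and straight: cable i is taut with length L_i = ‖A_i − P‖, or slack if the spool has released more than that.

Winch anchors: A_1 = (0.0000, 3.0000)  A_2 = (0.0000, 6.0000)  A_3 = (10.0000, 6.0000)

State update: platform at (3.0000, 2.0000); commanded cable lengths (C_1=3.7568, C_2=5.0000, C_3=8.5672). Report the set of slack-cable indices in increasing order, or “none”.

1, 3

cable 1: L_1 = ‖A_1−P‖ = 3.1623;  C_1 = 3.7568 → slack
cable 2: L_2 = ‖A_2−P‖ = 5.0000;  C_2 = 5.0000 → taut
cable 3: L_3 = ‖A_3−P‖ = 8.0623;  C_3 = 8.5672 → slack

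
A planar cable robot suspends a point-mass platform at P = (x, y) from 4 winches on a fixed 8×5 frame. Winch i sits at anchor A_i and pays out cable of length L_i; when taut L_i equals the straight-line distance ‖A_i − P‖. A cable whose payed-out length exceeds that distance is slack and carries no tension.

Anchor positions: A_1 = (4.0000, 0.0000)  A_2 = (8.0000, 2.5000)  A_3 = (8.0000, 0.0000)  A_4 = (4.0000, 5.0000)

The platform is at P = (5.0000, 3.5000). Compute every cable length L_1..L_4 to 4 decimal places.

(3.6401, 3.1623, 4.6098, 1.8028)

cable 1: Δx=-1.0000, Δy=-3.5000; L_1 = √(Δx²+Δy²) = 3.6401
cable 2: Δx=3.0000, Δy=-1.0000; L_2 = √(Δx²+Δy²) = 3.1623
cable 3: Δx=3.0000, Δy=-3.5000; L_3 = √(Δx²+Δy²) = 4.6098
cable 4: Δx=-1.0000, Δy=1.5000; L_4 = √(Δx²+Δy²) = 1.8028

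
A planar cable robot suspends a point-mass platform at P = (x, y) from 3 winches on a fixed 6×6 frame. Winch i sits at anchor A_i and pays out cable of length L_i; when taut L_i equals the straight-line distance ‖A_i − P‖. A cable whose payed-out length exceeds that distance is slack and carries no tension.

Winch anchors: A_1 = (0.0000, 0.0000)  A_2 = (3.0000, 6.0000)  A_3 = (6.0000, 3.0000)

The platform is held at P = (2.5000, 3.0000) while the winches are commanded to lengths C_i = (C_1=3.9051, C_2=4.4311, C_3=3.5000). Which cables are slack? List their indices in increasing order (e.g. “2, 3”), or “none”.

cable 1: √((-2.5000)²+(-3.0000)²)=3.9051, C_1=3.9051: taut
cable 2: √((0.5000)²+(3.0000)²)=3.0414, C_2=4.4311: slack
cable 3: √((3.5000)²+(0.0000)²)=3.5000, C_3=3.5000: taut

2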